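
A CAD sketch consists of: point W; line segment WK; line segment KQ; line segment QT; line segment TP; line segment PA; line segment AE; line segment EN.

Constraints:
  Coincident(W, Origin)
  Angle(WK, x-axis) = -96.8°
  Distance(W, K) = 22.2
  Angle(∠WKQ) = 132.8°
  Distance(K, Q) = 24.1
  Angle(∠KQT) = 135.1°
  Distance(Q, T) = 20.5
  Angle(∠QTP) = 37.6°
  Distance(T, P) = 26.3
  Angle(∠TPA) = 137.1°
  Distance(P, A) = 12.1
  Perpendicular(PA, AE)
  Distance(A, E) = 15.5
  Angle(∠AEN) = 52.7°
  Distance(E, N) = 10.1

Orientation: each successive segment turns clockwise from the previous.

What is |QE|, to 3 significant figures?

11.0

∠TPA = 137.1° gives PA at -14.2° from the x-axis; with |PA| = 12.1, A = (-7.58, -23.4). PA ⟂ AE, so AE runs at -104°; with |AE| = 15.5, E = (-11.4, -38.4). Then |QE| = |E − Q| = 11.0.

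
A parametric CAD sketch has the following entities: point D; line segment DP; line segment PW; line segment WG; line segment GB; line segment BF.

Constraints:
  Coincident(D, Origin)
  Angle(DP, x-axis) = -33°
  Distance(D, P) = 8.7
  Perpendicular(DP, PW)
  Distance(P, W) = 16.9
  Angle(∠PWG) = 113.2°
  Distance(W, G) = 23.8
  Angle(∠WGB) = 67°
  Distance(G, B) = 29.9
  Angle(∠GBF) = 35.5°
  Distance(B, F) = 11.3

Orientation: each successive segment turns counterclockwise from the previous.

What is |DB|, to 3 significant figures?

13.8

D is at the origin; DP runs at -33.0° with length 8.7, so P = (7.30, -4.74). The perpendicularity gives PW at right angles to DP, so PW runs at 57.0°; with |PW| = 16.9, W = (16.5, 9.44). ∠PWG = 113.2° gives WG at 124° from the x-axis; with |WG| = 23.8, G = (3.26, 29.2). ∠WGB = 67.0° gives GB at -123° from the x-axis; with |GB| = 29.9, B = (-13.1, 4.19). Then |DB| = |B − D| = 13.8.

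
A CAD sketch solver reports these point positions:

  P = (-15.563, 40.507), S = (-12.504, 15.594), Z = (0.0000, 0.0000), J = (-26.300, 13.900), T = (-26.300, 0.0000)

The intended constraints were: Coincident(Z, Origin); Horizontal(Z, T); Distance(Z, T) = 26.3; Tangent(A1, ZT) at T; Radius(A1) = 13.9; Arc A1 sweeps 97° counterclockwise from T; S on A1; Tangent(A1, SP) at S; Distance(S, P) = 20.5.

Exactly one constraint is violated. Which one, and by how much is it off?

Distance(S, P) = 20.5 — off by 4.60.

Z = (0.00, 0.00) ✓; Z.y = 0.00, T.y = 0.00 ✓; |ZT| = 26.30 ✓; ∠(JT, TZ) = 90.00° ✓; |JT| = 13.90 ✓; bearing(J→S) − bearing(J→T) = 97.00° ✓; |JS| = 13.90 ✓; ∠(JS, SP) = 90.00° ✓; |SP| = 25.10 ✗.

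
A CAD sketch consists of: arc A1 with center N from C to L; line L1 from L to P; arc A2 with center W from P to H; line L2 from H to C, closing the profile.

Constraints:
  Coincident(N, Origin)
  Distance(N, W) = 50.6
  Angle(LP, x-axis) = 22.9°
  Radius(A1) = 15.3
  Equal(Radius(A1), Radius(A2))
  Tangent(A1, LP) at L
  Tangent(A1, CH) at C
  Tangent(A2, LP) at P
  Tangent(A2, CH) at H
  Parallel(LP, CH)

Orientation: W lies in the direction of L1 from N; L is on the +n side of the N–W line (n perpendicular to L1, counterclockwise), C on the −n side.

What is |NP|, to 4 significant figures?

52.86

The slot axis is L1's direction at 22.9°, so u = (cos 22.9°, sin 22.9°) = (0.9212, 0.3891) and n = (−sin 22.9°, cos 22.9°) = (-0.3891, 0.9212). N is at the origin and W lies 50.6 along u from N, so W = 50.6·u = (46.61, 19.69). Tangency of A1 to both parallel lines with radius 15.3 puts L and C at N ± 15.3·n: L = (-5.954, 14.09), C = (5.954, -14.09). Equal radii place P and H the same way about W: P = W + 15.3·n = (40.66, 33.78), H = W − 15.3·n = (52.57, 5.596). Then |NP| = |P − N| = 52.86.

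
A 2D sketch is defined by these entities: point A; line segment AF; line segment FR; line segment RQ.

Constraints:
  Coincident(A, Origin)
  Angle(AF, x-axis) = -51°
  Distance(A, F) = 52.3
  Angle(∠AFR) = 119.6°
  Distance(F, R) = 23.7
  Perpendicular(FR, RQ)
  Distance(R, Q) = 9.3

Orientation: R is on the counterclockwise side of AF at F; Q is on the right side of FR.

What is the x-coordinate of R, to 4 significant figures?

56.30

A is at the origin; AF runs at -51.0° with length 52.3, so F = 52.3·(cos -51.0°, sin -51.0°) = (32.91, -40.64). ∠AFR = 119.6°, so FR runs at -51.0° + (180° − 119.6°) = 9.400° from the x-axis; with |FR| = 23.7, R = F + 23.7·(cos 9.400°, sin 9.400°) = (56.30, -36.77). So R.x = 56.30.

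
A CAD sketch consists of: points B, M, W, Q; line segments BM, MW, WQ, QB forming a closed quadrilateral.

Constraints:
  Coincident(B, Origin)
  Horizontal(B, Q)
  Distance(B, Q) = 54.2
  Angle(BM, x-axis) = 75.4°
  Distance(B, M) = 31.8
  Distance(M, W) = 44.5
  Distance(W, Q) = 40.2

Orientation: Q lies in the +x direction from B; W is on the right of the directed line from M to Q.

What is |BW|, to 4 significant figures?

20.72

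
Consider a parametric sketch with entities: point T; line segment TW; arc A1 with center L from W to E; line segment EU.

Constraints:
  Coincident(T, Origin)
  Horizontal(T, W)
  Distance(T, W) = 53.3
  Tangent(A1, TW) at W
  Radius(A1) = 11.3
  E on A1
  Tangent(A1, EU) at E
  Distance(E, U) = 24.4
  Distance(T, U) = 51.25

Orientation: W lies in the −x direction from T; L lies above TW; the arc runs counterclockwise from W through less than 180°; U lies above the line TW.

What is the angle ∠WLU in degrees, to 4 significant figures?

146.7°

T is at the origin; TW is horizontal with |TW| = 53.3 and W on the −x side, so W = (-53.30, 0.000). The tangent condition forces LW to be normal to TW, so L = W + (0, 11.3) = (-53.30, 11.30). Since LE ⟂ EU (tangency), |LU| = √(11.3² + 24.4²) = 26.89 regardless of where E sits on A1. So U lies on both circle(T, 51.25) and circle(L, 26.89); the above-TW intersection is U = (-38.54, 33.78). E is the foot of the tangent from U: E = (-42.12, 9.642).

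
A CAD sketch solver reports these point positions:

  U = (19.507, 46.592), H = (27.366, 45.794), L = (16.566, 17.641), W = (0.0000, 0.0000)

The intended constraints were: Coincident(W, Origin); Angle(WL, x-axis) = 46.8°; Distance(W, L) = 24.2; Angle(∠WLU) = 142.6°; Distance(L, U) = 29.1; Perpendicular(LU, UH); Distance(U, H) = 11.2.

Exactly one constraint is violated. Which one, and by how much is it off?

Distance(U, H) = 11.2 — off by 3.30.

W = (0.00, 0.00) ✓; WL at 46.80° ✓; |WL| = 24.20 ✓; ∠WLU = 142.6° ✓; |LU| = 29.10 ✓; ∠(LU, UH) = 90.00° ✓; |UH| = 7.899 ✗.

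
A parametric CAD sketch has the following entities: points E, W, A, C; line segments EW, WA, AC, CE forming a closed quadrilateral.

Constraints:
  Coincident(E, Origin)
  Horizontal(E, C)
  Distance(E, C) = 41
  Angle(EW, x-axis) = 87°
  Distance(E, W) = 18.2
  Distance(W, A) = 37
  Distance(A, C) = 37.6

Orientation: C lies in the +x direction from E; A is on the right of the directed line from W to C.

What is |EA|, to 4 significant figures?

19.85

Checks: EW at 87.00° ✓; |WA| = 37.00 ✓; |AC| = 37.60 ✓.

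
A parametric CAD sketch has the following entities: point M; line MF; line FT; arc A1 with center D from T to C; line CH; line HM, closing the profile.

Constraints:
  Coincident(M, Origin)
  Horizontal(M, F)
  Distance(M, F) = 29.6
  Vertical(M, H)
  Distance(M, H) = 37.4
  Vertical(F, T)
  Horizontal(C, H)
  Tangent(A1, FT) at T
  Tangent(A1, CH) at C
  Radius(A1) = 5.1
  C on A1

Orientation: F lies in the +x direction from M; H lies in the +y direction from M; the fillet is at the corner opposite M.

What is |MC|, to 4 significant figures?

44.71

M is at the origin; M and F share the same y with |MF| = 29.6 and F on the +x side, so F = (29.60, 0.000). M and H share the same x with |MH| = 37.4 and H on the +y side, so H = (0.000, 37.40). The virtual corner opposite M is at (29.60, 37.40). Tangency of A1 to FT means the radius DT is perpendicular to FT and tangency of A1 to CH means the radius DC is perpendicular to CH, with radius 5.1, so the center D sits 5.1 in from both sides at D = (24.50, 32.30). That places the tangent points at T = (29.60, 32.30) on FT and C = (24.50, 37.40) on CH. Then |MC| = |C − M| = 44.71.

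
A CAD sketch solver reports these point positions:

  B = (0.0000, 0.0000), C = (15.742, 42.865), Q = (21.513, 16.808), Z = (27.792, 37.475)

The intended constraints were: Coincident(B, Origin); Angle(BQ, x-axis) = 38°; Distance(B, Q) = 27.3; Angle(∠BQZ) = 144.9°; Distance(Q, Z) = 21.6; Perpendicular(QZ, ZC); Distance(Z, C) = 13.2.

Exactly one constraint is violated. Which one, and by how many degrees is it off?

Perpendicular(QZ, ZC) — off by 7.20°.

B = (0.00, 0.00) ✓; BQ at 38.00° ✓; |BQ| = 27.30 ✓; ∠BQZ = 144.9° ✓; |QZ| = 21.60 ✓; ∠(QZ, ZC) = 82.80° ✗; |ZC| = 13.20 ✓.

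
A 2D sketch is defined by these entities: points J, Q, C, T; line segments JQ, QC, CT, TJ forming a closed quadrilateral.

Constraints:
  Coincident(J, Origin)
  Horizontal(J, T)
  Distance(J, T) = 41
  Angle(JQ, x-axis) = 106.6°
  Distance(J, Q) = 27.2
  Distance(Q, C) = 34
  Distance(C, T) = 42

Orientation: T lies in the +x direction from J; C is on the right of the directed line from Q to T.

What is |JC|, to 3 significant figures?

7.13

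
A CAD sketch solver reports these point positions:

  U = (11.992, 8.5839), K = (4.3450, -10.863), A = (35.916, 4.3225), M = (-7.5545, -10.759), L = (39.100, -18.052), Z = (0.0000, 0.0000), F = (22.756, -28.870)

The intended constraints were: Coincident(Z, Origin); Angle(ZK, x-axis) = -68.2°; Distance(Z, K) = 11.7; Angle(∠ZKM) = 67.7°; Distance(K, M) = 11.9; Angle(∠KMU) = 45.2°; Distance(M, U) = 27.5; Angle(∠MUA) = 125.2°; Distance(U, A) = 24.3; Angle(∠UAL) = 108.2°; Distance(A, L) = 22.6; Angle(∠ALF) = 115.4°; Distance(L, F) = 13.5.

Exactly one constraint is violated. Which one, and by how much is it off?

Distance(L, F) = 13.5 — off by 6.10.

Z = (0.00, 0.00) ✓; ZK at -68.20° ✓; |ZK| = 11.70 ✓; ∠ZKM = 67.70° ✓; |KM| = 11.90 ✓; ∠KMU = 45.20° ✓; |MU| = 27.50 ✓; ∠MUA = 125.2° ✓; |UA| = 24.30 ✓; ∠UAL = 108.2° ✓; |AL| = 22.60 ✓; ∠ALF = 115.4° ✓; |LF| = 19.60 ✗.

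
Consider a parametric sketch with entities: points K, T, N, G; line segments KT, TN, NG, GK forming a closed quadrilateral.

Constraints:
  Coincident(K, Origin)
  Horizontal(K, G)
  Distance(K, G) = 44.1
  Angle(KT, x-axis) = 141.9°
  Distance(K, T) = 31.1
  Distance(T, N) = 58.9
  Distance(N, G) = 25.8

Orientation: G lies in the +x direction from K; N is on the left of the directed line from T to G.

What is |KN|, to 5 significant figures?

41.725

K is at the origin; K and G share the same y with |KG| = 44.1 and G in +x, so G = (44.1, 0). KT runs at 141.9° with |KT| = 31.1, so T = (-24.474, 19.190). N is determined by |TN| = 58.9 and |NG| = 25.8 together: it lies at the intersection of circle(T, 58.9) and circle(G, 25.8). With |TG| = 71.208, the foot of the radical line on TG is 55.290 from T and the perpendicular offset is √(58.9² − 55.290²) = 20.304. Taking the left-of-TG solution: N = (34.242, 23.843).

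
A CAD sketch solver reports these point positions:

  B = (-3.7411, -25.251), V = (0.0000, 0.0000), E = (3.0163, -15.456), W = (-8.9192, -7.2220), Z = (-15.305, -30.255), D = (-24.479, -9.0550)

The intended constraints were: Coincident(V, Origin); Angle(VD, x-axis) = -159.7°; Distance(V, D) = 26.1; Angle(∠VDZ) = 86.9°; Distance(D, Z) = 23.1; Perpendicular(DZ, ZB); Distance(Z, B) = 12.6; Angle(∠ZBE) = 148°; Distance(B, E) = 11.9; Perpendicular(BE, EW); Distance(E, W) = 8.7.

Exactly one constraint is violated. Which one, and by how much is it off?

Distance(E, W) = 8.7 — off by 5.80.

V = (0.00, 0.00) ✓; VD at -159.7° ✓; |VD| = 26.10 ✓; ∠VDZ = 86.90° ✓; |DZ| = 23.10 ✓; ∠(DZ, ZB) = 90.00° ✓; |ZB| = 12.60 ✓; ∠ZBE = 148.0° ✓; |BE| = 11.90 ✓; ∠(BE, EW) = 90.00° ✓; |EW| = 14.50 ✗.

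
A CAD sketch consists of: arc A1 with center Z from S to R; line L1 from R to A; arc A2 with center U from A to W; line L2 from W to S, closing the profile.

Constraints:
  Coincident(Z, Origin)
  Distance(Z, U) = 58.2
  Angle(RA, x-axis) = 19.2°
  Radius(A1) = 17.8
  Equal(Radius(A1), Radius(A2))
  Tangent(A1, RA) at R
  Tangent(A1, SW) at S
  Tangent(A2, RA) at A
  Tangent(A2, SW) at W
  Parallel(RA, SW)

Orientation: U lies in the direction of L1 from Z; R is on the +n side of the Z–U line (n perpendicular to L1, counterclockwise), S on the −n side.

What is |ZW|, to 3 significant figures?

60.9

Tangency of A1 to both parallel lines with radius 17.8 puts R and S at Z ± 17.8·n: R = (-5.85, 16.8), S = (5.85, -16.8). Equal radii place A and W the same way about U: A = U + 17.8·n = (49.1, 35.9), W = U − 17.8·n = (60.8, 2.33). Then |ZW| = |W − Z| = 60.9.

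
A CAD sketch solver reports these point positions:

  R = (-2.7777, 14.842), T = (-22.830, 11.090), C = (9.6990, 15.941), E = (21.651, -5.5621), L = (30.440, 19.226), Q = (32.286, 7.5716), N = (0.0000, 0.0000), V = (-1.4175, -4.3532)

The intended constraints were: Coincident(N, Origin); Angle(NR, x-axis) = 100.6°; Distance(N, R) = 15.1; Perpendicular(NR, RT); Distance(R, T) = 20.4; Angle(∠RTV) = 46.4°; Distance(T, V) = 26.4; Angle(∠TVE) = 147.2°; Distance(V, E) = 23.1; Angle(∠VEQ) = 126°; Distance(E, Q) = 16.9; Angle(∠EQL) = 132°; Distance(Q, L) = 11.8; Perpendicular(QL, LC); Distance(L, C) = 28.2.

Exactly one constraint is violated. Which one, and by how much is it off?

Distance(L, C) = 28.2 — off by 7.20.

N = (0.00, 0.00) ✓; NR at 100.6° ✓; |NR| = 15.10 ✓; ∠(NR, RT) = 90.00° ✓; |RT| = 20.40 ✓; ∠RTV = 46.40° ✓; |TV| = 26.40 ✓; ∠TVE = 147.2° ✓; |VE| = 23.10 ✓; ∠VEQ = 126.0° ✓; |EQ| = 16.90 ✓; ∠EQL = 132.0° ✓; |QL| = 11.80 ✓; ∠(QL, LC) = 90.00° ✓; |LC| = 21.00 ✗.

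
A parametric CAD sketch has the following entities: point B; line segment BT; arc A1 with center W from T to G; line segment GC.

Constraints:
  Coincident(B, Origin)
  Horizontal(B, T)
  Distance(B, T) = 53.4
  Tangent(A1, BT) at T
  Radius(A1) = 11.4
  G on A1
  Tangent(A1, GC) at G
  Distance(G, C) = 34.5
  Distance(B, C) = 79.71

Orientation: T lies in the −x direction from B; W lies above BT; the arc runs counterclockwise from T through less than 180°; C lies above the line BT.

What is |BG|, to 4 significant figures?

47.98

Checks: B = (0.00, 0.00) ✓; |WG| = 11.40 ✓; ∠(WG, GC) = 90.00° ✓; |GC| = 34.50 ✓; |BC| = 79.71 ✓.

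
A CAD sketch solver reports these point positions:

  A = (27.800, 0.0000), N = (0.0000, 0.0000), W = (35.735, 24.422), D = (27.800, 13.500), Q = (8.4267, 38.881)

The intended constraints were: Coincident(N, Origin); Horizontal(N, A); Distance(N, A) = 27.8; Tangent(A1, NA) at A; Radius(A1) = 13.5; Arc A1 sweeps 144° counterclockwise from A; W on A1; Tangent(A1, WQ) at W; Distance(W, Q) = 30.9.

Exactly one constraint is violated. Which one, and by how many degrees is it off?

Tangent(A1, WQ) at W — off by 8.10°.

N = (0.00, 0.00) ✓; N.y = 0.00, A.y = 0.00 ✓; |NA| = 27.80 ✓; ∠(DA, AN) = 90.00° ✓; |DA| = 13.50 ✓; bearing(D→W) − bearing(D→A) = 144.0° ✓; |DW| = 13.50 ✓; ∠(DW, WQ) = 81.90° ✗; |WQ| = 30.90 ✓.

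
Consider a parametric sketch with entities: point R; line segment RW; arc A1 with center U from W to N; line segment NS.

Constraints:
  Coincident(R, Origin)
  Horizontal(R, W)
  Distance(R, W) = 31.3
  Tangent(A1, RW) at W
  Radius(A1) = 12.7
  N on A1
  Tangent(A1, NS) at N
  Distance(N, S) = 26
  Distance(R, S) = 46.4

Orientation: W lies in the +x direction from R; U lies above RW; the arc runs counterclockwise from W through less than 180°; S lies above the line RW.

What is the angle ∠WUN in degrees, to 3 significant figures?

133°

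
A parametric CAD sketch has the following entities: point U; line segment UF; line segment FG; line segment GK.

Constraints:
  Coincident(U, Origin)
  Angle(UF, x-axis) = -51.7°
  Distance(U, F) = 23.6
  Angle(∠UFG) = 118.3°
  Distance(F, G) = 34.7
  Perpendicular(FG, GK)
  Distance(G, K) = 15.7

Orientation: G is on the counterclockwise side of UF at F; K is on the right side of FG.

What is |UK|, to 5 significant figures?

58.622

U is at the origin; UF runs at -51.7° with length 23.6, so F = 23.6·(cos -51.7°, sin -51.7°) = (14.627, -18.521). ∠UFG = 118.3°, so FG runs at -51.7° + (180° − 118.3°) = 10.000° from the x-axis; with |FG| = 34.7, G = F + 34.7·(cos 10.000°, sin 10.000°) = (48.800, -12.495). FG is perpendicular to GK; with |GK| = 15.7 on the right of FG, K = G + 15.7·(0.17365, -0.98481) = (51.526, -27.957). Then |UK| = |K − U| = 58.622.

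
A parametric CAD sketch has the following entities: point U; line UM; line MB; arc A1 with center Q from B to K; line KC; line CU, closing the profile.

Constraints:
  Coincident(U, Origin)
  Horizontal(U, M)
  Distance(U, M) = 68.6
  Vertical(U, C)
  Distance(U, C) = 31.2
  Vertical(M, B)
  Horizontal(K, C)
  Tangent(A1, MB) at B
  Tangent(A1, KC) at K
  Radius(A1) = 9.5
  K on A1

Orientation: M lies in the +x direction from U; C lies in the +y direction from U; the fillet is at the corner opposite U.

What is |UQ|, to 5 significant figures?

62.958

U and C share the same x with |UC| = 31.2 and C on the +y side, so C = (0.0000, 31.200). The virtual corner opposite U is at (68.600, 31.200). A1 meets MB tangentially, so QB is at right angles to MB and since A1 is tangent to KC there, QK ⟂ KC, with radius 9.5, so the center Q sits 9.5 in from both sides at Q = (59.100, 21.700). Then |UQ| = |Q − U| = 62.958.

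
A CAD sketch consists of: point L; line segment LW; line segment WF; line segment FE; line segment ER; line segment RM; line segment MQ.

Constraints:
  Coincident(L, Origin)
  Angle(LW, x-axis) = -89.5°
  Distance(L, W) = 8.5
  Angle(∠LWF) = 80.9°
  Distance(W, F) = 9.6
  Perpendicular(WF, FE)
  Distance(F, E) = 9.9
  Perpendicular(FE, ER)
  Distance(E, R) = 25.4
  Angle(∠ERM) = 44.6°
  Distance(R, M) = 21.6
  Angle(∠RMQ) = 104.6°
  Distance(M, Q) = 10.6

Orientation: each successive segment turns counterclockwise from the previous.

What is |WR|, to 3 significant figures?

18.6

WF ⟂ FE, so FE runs at 99.6°; with |FE| = 9.9, E = (7.89, 2.86). FE is perpendicular to ER, so ER runs at -170°; with |ER| = 25.4, R = (-17.2, -1.37). Then |WR| = |R − W| = 18.6.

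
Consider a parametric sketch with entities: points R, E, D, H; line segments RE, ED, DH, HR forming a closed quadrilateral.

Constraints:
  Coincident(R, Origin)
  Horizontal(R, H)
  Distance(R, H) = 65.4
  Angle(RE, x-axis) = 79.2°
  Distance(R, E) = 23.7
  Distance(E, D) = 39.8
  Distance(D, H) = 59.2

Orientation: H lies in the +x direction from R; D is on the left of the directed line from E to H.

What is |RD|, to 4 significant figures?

60.46

Checks: |RH| = 65.40 ✓; |RE| = 23.70 ✓; |ED| = 39.80 ✓; |DH| = 59.20 ✓.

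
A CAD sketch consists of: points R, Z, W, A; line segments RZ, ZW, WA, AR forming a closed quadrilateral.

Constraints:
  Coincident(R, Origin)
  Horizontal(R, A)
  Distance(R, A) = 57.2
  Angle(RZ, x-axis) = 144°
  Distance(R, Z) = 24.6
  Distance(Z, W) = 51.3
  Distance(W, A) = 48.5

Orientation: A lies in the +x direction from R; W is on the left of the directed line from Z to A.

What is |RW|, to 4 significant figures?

45.43

Checks: |ZW| = 51.30 ✓; |WA| = 48.50 ✓.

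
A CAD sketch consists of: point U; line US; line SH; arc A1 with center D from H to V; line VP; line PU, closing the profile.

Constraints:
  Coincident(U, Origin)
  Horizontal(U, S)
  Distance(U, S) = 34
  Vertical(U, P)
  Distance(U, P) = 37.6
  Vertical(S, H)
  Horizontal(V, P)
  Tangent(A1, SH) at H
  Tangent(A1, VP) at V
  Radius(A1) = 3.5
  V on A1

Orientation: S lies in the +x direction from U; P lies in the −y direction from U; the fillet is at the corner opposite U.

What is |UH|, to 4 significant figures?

48.15

U is at the origin; U and S share the same y with |US| = 34.0 and S on the +x side, so S = (34.00, 0.000). UP is vertical with |UP| = 37.6 and P on the −y side, so P = (0.000, -37.60). The virtual corner opposite U is at (34.00, -37.60). Tangency of A1 to SH means the radius DH is perpendicular to SH and tangency of A1 to VP means the radius DV is perpendicular to VP, with radius 3.5, so the center D sits 3.5 in from both sides at D = (30.50, -34.10). That places the tangent points at H = (34.00, -34.10) on SH and V = (30.50, -37.60) on VP. Then |UH| = |H − U| = 48.15.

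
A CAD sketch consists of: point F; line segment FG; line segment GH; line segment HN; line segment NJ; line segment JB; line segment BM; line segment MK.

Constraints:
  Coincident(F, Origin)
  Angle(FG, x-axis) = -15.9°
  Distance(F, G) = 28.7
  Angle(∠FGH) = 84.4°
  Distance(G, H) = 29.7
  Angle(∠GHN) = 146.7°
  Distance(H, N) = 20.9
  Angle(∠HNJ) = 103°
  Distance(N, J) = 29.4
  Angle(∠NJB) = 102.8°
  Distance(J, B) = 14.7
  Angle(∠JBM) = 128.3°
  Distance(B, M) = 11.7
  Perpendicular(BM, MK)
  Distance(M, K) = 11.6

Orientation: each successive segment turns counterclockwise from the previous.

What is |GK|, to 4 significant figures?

33.80

F is at the origin; FG runs at -15.9° with length 28.7, so G = (27.60, -7.863). ∠FGH = 84.4° gives GH at 79.70° from the x-axis; with |GH| = 29.7, H = (32.91, 21.36). ∠GHN = 146.7° gives HN at 113.0° from the x-axis; with |HN| = 20.9, N = (24.75, 40.60). ∠HNJ = 103.0° gives NJ at -170.0° from the x-axis; with |NJ| = 29.4, J = (-4.207, 35.49). ∠NJB = 102.8° gives JB at -92.80° from the x-axis; with |JB| = 14.7, B = (-4.925, 20.81). ∠JBM = 128.3° gives BM at -41.10° from the x-axis; with |BM| = 11.7, M = (3.891, 13.12). The perpendicularity gives MK at right angles to BM, so MK runs at 48.90°; with |MK| = 11.6, K = (11.52, 21.86). Then |GK| = |K − G| = 33.80.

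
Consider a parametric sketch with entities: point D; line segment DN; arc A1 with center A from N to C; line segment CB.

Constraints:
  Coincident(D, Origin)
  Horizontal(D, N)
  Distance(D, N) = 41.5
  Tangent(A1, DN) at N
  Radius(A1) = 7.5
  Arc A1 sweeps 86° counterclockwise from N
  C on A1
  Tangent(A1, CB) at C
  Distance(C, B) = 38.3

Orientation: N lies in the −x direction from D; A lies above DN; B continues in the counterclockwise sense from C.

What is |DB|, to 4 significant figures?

54.99

On A1, N sits at bearing -90° from A; an 86° counterclockwise sweep puts C at bearing -4°, so C = A + 7.5·(cos -4°, sin -4°) = (-34.02, 6.977). Tangency of A1 to CB means the radius AC is perpendicular to CB, so CB runs along (−sin -4°, cos -4°); with |CB| = 38.3, B = (-31.35, 45.18). Then |DB| = |B − D| = 54.99.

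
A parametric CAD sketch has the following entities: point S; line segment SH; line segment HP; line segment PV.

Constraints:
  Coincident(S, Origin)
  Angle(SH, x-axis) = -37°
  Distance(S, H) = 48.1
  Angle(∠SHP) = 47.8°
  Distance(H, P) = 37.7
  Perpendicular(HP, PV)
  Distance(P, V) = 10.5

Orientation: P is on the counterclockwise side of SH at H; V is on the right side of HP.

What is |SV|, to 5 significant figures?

46.447

S is at the origin; SH runs at -37.0° with length 48.1, so H = 48.1·(cos -37.0°, sin -37.0°) = (38.414, -28.947). ∠SHP = 47.8°, so HP runs at -37.0° + (180° − 47.8°) = 95.200° from the x-axis; with |HP| = 37.7, P = H + 37.7·(cos 95.200°, sin 95.200°) = (34.998, 8.5975). HP is perpendicular to PV; with |PV| = 10.5 on the right of HP, V = P + 10.5·(0.99588, 0.090633) = (45.454, 9.5492). Then |SV| = |V − S| = 46.447.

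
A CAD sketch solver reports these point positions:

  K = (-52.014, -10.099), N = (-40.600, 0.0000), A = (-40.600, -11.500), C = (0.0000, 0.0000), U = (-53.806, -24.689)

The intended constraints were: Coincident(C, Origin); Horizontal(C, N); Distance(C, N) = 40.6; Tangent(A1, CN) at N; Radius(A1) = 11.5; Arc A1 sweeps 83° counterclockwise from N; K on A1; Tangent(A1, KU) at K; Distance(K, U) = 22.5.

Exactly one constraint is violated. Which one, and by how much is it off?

Distance(K, U) = 22.5 — off by 7.80.

C = (0.00, 0.00) ✓; C.y = 0.00, N.y = 0.00 ✓; |CN| = 40.60 ✓; ∠(AN, NC) = 90.00° ✓; |AN| = 11.50 ✓; bearing(A→K) − bearing(A→N) = 83.00° ✓; |AK| = 11.50 ✓; ∠(AK, KU) = 90.00° ✓; |KU| = 14.70 ✗.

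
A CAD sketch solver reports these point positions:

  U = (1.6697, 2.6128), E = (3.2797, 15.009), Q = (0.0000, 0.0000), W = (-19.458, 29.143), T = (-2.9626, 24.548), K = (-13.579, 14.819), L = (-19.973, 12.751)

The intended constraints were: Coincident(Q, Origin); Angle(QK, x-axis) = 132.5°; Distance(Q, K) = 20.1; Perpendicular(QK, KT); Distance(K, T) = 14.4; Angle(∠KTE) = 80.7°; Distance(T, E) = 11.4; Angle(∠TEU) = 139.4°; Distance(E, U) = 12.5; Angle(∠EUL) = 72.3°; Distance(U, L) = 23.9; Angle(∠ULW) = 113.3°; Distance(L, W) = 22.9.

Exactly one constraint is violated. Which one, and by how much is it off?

Distance(L, W) = 22.9 — off by 6.50.

Q = (0.00, 0.00) ✓; QK at 132.5° ✓; |QK| = 20.10 ✓; ∠(QK, KT) = 90.00° ✓; |KT| = 14.40 ✓; ∠KTE = 80.70° ✓; |TE| = 11.40 ✓; ∠TEU = 139.4° ✓; |EU| = 12.50 ✓; ∠EUL = 72.30° ✓; |UL| = 23.90 ✓; ∠ULW = 113.3° ✓; |LW| = 16.40 ✗.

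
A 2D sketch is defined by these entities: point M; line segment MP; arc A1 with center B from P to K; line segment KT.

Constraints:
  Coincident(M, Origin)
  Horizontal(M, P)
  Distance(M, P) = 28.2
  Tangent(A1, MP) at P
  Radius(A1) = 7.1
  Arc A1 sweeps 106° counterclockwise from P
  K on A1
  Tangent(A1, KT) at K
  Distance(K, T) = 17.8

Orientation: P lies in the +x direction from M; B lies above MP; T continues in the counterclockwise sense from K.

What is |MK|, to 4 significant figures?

36.18

M is at the origin; M and P share the same y with |MP| = 28.2 and P on the +x side, so P = (28.20, 0.000). Tangency of A1 to MP means the radius BP is perpendicular to MP, so B = P + (0, 7.1) = (28.20, 7.100). On A1, P sits at bearing -90° from B; a 106° counterclockwise sweep puts K at bearing 16°, so K = B + 7.1·(cos 16°, sin 16°) = (35.02, 9.057). Then |MK| = |K − M| = 36.18.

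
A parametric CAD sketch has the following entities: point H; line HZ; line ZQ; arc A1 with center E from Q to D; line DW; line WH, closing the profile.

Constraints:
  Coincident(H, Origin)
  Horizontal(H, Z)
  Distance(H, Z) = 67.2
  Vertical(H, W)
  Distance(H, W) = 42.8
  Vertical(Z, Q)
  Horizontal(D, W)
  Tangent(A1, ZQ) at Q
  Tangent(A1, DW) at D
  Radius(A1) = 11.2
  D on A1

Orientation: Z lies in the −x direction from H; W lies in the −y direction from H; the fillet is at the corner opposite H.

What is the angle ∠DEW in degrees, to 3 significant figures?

78.7°

The virtual corner opposite H is at (-67.2, -42.8). Since A1 is tangent to ZQ there, EQ ⟂ ZQ and the tangent condition forces ED to be normal to DW, with radius 11.2, so the center E sits 11.2 in from both sides at E = (-56.0, -31.6). That places the tangent points at Q = (-67.2, -31.6) on ZQ and D = (-56.0, -42.8) on DW. Then cos ∠DEW = ED·EW / (|ED||EW|), giving 78.7°.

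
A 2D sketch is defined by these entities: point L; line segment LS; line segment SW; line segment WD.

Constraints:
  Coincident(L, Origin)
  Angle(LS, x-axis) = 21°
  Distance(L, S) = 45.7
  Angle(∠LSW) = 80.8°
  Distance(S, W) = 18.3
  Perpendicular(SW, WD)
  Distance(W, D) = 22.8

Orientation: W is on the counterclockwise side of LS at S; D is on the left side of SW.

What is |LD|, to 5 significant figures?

24.873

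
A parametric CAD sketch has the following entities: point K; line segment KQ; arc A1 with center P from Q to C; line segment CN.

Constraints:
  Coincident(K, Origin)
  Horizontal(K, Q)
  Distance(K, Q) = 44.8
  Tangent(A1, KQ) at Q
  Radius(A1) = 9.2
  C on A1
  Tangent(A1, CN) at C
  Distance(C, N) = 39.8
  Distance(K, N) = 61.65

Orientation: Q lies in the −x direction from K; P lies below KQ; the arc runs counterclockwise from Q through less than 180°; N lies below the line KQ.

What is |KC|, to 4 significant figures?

54.76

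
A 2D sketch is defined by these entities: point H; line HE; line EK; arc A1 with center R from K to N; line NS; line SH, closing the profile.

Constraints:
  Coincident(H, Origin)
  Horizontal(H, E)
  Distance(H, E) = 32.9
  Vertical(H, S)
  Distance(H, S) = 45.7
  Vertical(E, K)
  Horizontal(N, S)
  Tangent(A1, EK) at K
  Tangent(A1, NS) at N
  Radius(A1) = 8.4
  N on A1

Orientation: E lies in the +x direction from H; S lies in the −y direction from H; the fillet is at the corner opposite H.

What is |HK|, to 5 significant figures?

49.736

The virtual corner opposite H is at (32.900, -45.700). The tangent condition forces RK to be normal to EK and the tangent condition forces RN to be normal to NS, with radius 8.4, so the center R sits 8.4 in from both sides at R = (24.500, -37.300). That places the tangent points at K = (32.900, -37.300) on EK and N = (24.500, -45.700) on NS. Then |HK| = |K − H| = 49.736.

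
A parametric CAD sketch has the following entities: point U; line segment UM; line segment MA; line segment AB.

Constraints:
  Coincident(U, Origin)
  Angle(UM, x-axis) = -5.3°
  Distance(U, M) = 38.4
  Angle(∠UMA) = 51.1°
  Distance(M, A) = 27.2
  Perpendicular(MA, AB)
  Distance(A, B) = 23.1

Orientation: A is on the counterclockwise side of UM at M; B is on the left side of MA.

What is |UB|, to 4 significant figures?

7.454

U is at the origin; UM runs at -5.3° with length 38.4, so M = 38.4·(cos -5.3°, sin -5.3°) = (38.24, -3.547). ∠UMA = 51.1°, so MA runs at -5.3° + (180° − 51.1°) = 123.6° from the x-axis; with |MA| = 27.2, A = M + 27.2·(cos 123.6°, sin 123.6°) = (23.18, 19.11). MA ⟂ AB; with |AB| = 23.1 on the left of MA, B = A + 23.1·(-0.8329, -0.5534) = (3.943, 6.325). Then |UB| = |B − U| = 7.454.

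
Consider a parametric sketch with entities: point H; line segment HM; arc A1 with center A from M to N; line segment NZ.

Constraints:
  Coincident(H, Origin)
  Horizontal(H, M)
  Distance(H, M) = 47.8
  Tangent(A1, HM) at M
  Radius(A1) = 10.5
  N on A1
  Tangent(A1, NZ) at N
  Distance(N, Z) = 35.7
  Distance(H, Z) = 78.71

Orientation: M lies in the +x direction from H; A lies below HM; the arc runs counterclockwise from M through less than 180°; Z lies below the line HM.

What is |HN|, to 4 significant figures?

44.27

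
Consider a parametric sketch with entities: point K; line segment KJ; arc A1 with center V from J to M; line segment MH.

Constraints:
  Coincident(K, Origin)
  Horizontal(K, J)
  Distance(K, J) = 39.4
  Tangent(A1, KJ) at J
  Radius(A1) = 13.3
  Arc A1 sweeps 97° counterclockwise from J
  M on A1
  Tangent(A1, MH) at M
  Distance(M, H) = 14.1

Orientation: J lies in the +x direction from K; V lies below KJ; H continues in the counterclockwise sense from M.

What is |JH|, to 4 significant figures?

31.11

K is at the origin; KJ is horizontal with |KJ| = 39.4 and J on the +x side, so J = (39.40, 0.000). Since A1 is tangent to KJ there, VJ ⟂ KJ, so V = J + (0, -13.3) = (39.40, -13.30). On A1, J sits at bearing 90° from V; a 97° counterclockwise sweep puts M at bearing 187°, so M = V + 13.3·(cos 187°, sin 187°) = (26.20, -14.92). The tangent condition forces VM to be normal to MH, so MH runs along (−sin 187°, cos 187°); with |MH| = 14.1, H = (27.92, -28.92). Then |JH| = |H − J| = 31.11.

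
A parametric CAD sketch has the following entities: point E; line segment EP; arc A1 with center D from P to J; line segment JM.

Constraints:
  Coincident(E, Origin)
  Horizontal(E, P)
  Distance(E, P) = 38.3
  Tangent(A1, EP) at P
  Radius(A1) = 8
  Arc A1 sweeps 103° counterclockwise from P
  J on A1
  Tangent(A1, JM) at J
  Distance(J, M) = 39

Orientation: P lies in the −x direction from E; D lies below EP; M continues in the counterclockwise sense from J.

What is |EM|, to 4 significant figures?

60.64

E is at the origin; E and P share the same y with |EP| = 38.3 and P on the −x side, so P = (-38.30, 0.000). Tangency of A1 to EP means the radius DP is perpendicular to EP, so D = P + (0, -8) = (-38.30, -8.000). On A1, P sits at bearing 90° from D; a 103° counterclockwise sweep puts J at bearing 193°, so J = D + 8.0·(cos 193°, sin 193°) = (-46.09, -9.800). Tangency of A1 to JM means the radius DJ is perpendicular to JM, so JM runs along (−sin 193°, cos 193°); with |JM| = 39.0, M = (-37.32, -47.80). Then |EM| = |M − E| = 60.64.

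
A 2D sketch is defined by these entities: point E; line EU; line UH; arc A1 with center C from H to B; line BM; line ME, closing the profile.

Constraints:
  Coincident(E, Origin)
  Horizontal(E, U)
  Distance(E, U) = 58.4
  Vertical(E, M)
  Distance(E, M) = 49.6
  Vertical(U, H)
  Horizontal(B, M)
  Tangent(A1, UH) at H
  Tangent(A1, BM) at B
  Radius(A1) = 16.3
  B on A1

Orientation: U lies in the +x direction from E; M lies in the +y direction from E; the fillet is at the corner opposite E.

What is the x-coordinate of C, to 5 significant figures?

42.100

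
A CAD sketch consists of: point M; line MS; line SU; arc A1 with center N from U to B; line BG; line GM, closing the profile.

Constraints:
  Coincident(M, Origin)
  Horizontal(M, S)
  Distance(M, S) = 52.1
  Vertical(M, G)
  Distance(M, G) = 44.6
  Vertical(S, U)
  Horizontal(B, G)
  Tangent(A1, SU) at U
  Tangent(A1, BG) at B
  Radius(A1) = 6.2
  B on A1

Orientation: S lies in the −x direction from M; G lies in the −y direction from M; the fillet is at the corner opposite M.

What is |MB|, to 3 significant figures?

64.0

M is at the origin; MS is horizontal with |MS| = 52.1 and S on the −x side, so S = (-52.1, 0.00). MG is vertical with |MG| = 44.6 and G on the −y side, so G = (0.00, -44.6). The virtual corner opposite M is at (-52.1, -44.6). A1 meets SU tangentially, so NU is at right angles to SU and since A1 is tangent to BG there, NB ⟂ BG, with radius 6.2, so the center N sits 6.2 in from both sides at N = (-45.9, -38.4). That places the tangent points at U = (-52.1, -38.4) on SU and B = (-45.9, -44.6) on BG. Then |MB| = |B − M| = 64.0.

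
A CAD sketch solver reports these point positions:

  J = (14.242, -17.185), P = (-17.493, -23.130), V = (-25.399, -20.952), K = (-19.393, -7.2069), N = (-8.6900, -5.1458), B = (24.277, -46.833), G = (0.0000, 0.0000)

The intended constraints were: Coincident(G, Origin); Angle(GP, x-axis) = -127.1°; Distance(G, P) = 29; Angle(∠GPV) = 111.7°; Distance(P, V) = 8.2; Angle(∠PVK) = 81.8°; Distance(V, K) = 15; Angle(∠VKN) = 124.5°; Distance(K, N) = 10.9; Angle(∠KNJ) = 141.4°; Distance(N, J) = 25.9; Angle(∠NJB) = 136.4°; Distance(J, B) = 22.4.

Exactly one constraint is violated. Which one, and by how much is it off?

Distance(J, B) = 22.4 — off by 8.90.

G = (0.00, 0.00) ✓; GP at -127.1° ✓; |GP| = 29.00 ✓; ∠GPV = 111.7° ✓; |PV| = 8.201 ✓; ∠PVK = 81.80° ✓; |VK| = 15.00 ✓; ∠VKN = 124.5° ✓; |KN| = 10.90 ✓; ∠KNJ = 141.4° ✓; |NJ| = 25.90 ✓; ∠NJB = 136.4° ✓; |JB| = 31.30 ✗.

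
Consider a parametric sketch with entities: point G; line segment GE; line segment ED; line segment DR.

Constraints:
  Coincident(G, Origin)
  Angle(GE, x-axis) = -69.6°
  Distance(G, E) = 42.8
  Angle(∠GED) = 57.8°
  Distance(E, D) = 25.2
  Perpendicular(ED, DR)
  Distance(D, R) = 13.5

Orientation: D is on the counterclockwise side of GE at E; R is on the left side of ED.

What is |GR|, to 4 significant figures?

22.84

∠GED = 57.8°, so ED runs at -69.6° + (180° − 57.8°) = 52.60° from the x-axis; with |ED| = 25.2, D = E + 25.2·(cos 52.60°, sin 52.60°) = (30.22, -20.10). ED ⟂ DR; with |DR| = 13.5 on the left of ED, R = D + 13.5·(-0.7944, 0.6074) = (19.50, -11.90). Then |GR| = |R − G| = 22.84.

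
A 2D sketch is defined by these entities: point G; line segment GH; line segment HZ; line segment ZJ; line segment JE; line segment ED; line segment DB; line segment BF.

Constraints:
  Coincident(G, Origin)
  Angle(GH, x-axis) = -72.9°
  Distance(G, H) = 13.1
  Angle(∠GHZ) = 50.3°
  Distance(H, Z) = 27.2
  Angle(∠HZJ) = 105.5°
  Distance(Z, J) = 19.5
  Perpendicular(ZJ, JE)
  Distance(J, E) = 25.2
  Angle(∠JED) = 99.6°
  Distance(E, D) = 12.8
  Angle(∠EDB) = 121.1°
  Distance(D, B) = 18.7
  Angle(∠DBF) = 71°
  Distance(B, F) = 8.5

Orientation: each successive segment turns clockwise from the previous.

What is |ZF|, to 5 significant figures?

10.342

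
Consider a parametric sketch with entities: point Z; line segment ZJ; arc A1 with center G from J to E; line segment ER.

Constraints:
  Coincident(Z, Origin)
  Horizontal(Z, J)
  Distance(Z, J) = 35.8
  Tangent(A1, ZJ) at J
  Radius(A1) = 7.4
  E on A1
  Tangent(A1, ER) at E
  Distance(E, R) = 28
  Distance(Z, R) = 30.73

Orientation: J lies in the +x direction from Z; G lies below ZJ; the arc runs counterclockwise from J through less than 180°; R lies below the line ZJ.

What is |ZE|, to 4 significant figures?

29.75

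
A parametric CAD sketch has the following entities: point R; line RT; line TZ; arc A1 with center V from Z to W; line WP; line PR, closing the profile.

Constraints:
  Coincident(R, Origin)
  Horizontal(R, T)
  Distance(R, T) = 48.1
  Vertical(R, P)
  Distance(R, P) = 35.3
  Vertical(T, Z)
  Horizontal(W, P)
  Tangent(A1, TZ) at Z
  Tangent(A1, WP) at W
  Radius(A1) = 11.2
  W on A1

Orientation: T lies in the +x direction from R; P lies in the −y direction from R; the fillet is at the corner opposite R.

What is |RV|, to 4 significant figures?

44.07

R is at the origin; R and T share the same y with |RT| = 48.1 and T on the +x side, so T = (48.10, 0.000). R and P share the same x with |RP| = 35.3 and P on the −y side, so P = (0.000, -35.30). The virtual corner opposite R is at (48.10, -35.30). Since A1 is tangent to TZ there, VZ ⟂ TZ and since A1 is tangent to WP there, VW ⟂ WP, with radius 11.2, so the center V sits 11.2 in from both sides at V = (36.90, -24.10). Then |RV| = |V − R| = 44.07.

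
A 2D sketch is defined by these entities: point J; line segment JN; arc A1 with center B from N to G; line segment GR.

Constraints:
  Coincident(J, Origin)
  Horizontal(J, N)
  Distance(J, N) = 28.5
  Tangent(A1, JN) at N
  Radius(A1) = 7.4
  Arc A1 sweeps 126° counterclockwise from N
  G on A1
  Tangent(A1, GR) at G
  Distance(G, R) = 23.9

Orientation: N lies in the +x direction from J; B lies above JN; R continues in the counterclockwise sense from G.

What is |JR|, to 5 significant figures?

37.202

J is at the origin; JN is horizontal with |JN| = 28.5 and N on the +x side, so N = (28.500, 0.0000). Tangency of A1 to JN means the radius BN is perpendicular to JN, so B = N + (0, 7.4) = (28.500, 7.4000). On A1, N sits at bearing -90° from B; a 126° counterclockwise sweep puts G at bearing 36°, so G = B + 7.4·(cos 36°, sin 36°) = (34.487, 11.750). A1 meets GR tangentially, so BG is at right angles to GR, so GR runs along (−sin 36°, cos 36°); with |GR| = 23.9, R = (20.439, 31.085). Then |JR| = |R − J| = 37.202.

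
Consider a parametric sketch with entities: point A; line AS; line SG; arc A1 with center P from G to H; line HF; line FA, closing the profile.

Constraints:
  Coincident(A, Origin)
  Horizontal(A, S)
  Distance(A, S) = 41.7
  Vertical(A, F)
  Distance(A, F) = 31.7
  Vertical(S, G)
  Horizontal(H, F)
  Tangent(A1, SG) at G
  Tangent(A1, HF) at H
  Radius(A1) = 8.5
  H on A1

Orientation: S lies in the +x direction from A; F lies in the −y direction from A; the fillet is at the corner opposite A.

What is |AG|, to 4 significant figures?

47.72

A is at the origin; A and S share the same y with |AS| = 41.7 and S on the +x side, so S = (41.70, 0.000). A and F share the same x with |AF| = 31.7 and F on the −y side, so F = (0.000, -31.70). The virtual corner opposite A is at (41.70, -31.70). Since A1 is tangent to SG there, PG ⟂ SG and since A1 is tangent to HF there, PH ⟂ HF, with radius 8.5, so the center P sits 8.5 in from both sides at P = (33.20, -23.20). That places the tangent points at G = (41.70, -23.20) on SG and H = (33.20, -31.70) on HF. Then |AG| = |G − A| = 47.72.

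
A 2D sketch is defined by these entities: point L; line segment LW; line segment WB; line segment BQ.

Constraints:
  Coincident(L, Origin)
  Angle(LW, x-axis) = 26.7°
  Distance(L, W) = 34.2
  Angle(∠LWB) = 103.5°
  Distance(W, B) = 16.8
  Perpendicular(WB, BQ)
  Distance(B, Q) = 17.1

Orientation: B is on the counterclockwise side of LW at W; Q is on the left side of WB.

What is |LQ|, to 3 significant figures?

29.6

∠LWB = 103.5°, so WB runs at 26.7° + (180° − 103.5°) = 103° from the x-axis; with |WB| = 16.8, B = W + 16.8·(cos 103°, sin 103°) = (26.7, 31.7). WB is perpendicular to BQ; with |BQ| = 17.1 on the left of WB, Q = B + 17.1·(-0.974, -0.228) = (10.1, 27.8). Then |LQ| = |Q − L| = 29.6.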